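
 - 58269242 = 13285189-71554431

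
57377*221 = 12680317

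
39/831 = 13/277 = 0.05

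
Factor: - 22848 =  - 2^6*3^1*7^1*17^1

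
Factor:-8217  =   - 3^2*11^1*83^1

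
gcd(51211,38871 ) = 617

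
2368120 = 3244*730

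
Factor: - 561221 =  - 17^1 * 33013^1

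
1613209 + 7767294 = 9380503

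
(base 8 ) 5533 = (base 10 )2907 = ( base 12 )1823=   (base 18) 8h9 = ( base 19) 810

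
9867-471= 9396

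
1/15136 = 1/15136 = 0.00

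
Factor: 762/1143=2/3 = 2^1*3^(- 1) 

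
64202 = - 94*( - 683) 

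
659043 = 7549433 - 6890390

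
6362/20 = 3181/10 = 318.10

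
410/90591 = 410/90591= 0.00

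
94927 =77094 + 17833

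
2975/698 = 4 + 183/698 = 4.26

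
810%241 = 87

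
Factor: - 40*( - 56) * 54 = 120960 = 2^7*3^3*5^1*7^1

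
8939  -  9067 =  - 128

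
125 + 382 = 507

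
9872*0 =0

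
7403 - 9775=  - 2372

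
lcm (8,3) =24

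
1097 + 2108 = 3205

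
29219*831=24280989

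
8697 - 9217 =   -  520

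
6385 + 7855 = 14240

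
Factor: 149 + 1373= 2^1 * 761^1 = 1522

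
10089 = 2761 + 7328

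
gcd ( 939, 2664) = 3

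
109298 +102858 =212156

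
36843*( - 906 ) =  -33379758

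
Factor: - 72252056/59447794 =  - 36126028/29723897  =  - 2^2 * 7^( -1 )*61^( - 1)*151^ ( - 1) * 461^(  -  1 )*571^1*15817^1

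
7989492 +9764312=17753804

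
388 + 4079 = 4467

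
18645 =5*3729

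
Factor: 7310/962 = 5^1*13^ (  -  1)*17^1*37^ ( - 1 )*43^1= 3655/481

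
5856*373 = 2184288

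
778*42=32676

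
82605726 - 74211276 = 8394450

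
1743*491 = 855813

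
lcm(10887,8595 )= 163305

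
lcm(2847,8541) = 8541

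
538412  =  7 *76916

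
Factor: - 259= - 7^1*37^1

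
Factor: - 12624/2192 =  - 789/137 = - 3^1 * 137^( - 1 )*263^1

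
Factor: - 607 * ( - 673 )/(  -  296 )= -2^( - 3) * 37^ ( - 1 )*607^1*673^1 =- 408511/296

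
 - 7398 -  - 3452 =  - 3946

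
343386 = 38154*9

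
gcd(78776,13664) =8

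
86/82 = 1 + 2/41 = 1.05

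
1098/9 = 122=122.00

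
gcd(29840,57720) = 40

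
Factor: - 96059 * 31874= - 2^1*15937^1 * 96059^1 = -3061784566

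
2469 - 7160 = - 4691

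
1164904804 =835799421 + 329105383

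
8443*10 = 84430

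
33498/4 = 8374+1/2 =8374.50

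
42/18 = 2+1/3 =2.33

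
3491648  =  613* 5696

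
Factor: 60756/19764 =83/27 = 3^(  -  3)* 83^1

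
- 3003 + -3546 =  - 6549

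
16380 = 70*234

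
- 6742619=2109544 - 8852163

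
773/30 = 773/30 = 25.77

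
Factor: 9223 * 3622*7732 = 258292918792 = 2^3*23^1*401^1*1811^1*1933^1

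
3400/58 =58+18/29   =  58.62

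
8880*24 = 213120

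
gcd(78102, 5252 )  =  2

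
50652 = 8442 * 6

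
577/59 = 577/59= 9.78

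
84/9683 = 84/9683=0.01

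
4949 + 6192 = 11141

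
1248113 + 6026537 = 7274650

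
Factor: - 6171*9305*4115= - 236288052825=- 3^1*5^2* 11^2*17^1*823^1*1861^1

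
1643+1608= 3251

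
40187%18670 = 2847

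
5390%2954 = 2436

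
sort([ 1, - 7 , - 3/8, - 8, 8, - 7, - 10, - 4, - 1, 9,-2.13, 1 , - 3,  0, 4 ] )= [- 10, - 8, - 7,  -  7,-4, - 3, - 2.13, - 1, - 3/8, 0,  1, 1, 4, 8, 9 ] 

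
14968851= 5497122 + 9471729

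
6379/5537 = 6379/5537 = 1.15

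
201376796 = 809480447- 608103651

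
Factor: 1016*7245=7360920 = 2^3 * 3^2*5^1*7^1*23^1*127^1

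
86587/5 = 17317 + 2/5 =17317.40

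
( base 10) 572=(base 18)1de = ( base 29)jl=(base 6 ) 2352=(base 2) 1000111100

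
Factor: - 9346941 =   -  3^3*103^1* 3361^1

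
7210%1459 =1374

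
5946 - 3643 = 2303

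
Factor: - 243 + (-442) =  - 685 = - 5^1*137^1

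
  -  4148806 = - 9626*431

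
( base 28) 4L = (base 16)85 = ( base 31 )49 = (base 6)341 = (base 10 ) 133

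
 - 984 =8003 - 8987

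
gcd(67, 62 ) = 1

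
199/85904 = 199/85904 = 0.00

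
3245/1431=3245/1431  =  2.27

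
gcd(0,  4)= 4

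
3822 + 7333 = 11155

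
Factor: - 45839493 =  - 3^3 * 7^1 * 409^1 * 593^1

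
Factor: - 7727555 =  - 5^1 * 11^1 * 109^1 * 1289^1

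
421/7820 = 421/7820 =0.05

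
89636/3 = 29878  +  2/3 = 29878.67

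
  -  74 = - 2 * 37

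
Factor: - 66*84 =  - 5544= - 2^3*3^2*7^1*11^1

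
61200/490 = 124 +44/49=124.90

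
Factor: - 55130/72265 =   -  74/97 = - 2^1*37^1*97^ ( - 1) 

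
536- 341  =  195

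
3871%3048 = 823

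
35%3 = 2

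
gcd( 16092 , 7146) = 18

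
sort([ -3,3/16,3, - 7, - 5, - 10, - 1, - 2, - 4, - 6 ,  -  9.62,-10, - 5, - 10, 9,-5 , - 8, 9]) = [ - 10, - 10, - 10, - 9.62, -8, - 7, - 6, - 5 ,  -  5, - 5, - 4, - 3, - 2,-1, 3/16,3,9 , 9 ] 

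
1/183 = 1/183 = 0.01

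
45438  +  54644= 100082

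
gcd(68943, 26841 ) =3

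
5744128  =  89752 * 64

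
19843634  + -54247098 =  - 34403464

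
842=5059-4217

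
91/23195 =91/23195 = 0.00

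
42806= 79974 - 37168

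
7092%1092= 540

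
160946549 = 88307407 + 72639142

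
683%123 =68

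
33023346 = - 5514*( - 5989)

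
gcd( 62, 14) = 2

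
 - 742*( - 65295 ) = 48448890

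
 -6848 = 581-7429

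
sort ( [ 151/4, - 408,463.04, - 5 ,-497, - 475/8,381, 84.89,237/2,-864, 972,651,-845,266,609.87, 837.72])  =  [ - 864, -845,  -  497, - 408, - 475/8,-5,151/4,84.89  ,  237/2,266,  381, 463.04,609.87,651,837.72, 972] 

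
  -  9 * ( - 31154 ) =280386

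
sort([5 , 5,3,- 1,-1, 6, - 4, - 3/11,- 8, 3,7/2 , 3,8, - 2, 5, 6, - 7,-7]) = [ - 8, - 7,  -  7, - 4, - 2, -1, - 1,-3/11, 3, 3,3, 7/2, 5 , 5,5, 6, 6, 8] 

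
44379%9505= 6359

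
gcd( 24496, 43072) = 16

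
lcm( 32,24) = 96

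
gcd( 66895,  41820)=85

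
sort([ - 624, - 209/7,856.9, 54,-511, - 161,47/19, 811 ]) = [ - 624 ,- 511,-161, - 209/7,47/19,54, 811,856.9]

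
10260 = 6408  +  3852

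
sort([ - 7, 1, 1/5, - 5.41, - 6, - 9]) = [ - 9, - 7, - 6,-5.41, 1/5, 1]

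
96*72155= 6926880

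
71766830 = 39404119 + 32362711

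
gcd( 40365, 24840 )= 3105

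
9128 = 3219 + 5909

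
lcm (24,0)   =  0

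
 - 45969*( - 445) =20456205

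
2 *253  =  506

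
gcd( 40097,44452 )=1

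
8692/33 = 263 + 13/33 = 263.39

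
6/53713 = 6/53713 =0.00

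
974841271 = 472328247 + 502513024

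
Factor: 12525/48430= 2^(-1 ) * 3^1 * 5^1 * 29^( -1) = 15/58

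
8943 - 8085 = 858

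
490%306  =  184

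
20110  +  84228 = 104338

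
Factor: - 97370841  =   - 3^1*557^1*58271^1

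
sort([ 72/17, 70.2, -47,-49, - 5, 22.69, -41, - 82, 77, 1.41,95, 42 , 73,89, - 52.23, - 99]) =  [ - 99  , - 82, - 52.23, - 49, - 47, - 41, - 5 , 1.41,72/17,22.69,42, 70.2,  73,77, 89, 95]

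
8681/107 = 81+14/107 = 81.13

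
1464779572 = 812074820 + 652704752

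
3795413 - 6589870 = -2794457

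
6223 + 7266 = 13489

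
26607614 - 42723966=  - 16116352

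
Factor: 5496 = 2^3*3^1*229^1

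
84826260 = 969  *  87540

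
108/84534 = 18/14089 = 0.00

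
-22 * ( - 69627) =1531794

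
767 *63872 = 48989824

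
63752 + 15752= 79504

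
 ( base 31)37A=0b110000100110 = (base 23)5K5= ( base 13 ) 1553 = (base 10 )3110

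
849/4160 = 849/4160 = 0.20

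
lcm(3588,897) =3588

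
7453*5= 37265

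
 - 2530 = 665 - 3195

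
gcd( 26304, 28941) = 3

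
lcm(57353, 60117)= 4989711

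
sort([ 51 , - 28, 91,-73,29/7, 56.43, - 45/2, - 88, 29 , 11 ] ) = [ - 88, - 73, - 28, - 45/2 , 29/7,11, 29, 51, 56.43,91] 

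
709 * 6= 4254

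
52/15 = 3+7/15  =  3.47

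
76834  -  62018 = 14816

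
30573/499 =30573/499 = 61.27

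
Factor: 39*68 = 2^2*3^1*13^1*17^1 = 2652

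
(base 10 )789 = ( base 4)30111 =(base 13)489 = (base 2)1100010101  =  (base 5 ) 11124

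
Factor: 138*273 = 2^1*3^2 * 7^1*13^1*23^1 = 37674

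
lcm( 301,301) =301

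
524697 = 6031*87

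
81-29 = 52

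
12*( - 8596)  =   - 103152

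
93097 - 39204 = 53893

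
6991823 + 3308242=10300065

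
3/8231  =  3/8231=0.00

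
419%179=61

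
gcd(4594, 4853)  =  1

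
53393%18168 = 17057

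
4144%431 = 265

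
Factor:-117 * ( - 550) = 64350 =2^1 * 3^2*5^2*11^1 * 13^1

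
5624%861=458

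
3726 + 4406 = 8132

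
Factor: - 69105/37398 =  -85/46= -2^ ( - 1)*5^1*17^1*23^(  -  1)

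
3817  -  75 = 3742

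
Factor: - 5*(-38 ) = 2^1 * 5^1 * 19^1  =  190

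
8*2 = 16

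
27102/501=54 + 16/167 = 54.10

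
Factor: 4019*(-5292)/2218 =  - 10634274/1109 = -2^1*3^3 *7^2 * 1109^(-1 )*4019^1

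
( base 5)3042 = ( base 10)397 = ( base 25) fm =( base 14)205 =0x18D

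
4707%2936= 1771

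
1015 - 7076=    - 6061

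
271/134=271/134 = 2.02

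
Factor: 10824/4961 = 24/11 = 2^3 * 3^1 * 11^( - 1 ) 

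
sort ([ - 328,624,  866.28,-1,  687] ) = [ - 328,-1,624,  687,866.28 ] 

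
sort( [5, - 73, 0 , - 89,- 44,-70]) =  [ - 89 ,- 73, - 70 ,  -  44,  0,5 ] 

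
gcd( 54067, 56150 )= 1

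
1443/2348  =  1443/2348 = 0.61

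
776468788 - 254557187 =521911601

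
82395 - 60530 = 21865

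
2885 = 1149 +1736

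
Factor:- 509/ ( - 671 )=11^(  -  1)*61^( - 1) * 509^1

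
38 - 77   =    -  39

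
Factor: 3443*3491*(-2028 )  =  -2^2*3^1 * 11^1 * 13^2 * 313^1 * 3491^1=- 24375572364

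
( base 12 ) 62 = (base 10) 74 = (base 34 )26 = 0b1001010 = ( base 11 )68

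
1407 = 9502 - 8095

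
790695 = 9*87855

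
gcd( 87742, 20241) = 1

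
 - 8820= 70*( - 126 ) 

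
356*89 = 31684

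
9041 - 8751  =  290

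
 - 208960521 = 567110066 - 776070587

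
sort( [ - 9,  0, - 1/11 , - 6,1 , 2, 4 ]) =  [ - 9, - 6,-1/11, 0,1, 2, 4] 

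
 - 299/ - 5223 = 299/5223 = 0.06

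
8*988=7904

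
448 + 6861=7309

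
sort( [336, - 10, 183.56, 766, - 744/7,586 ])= [-744/7,- 10, 183.56 , 336, 586,766 ] 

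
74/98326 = 37/49163= 0.00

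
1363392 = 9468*144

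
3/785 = 3/785 = 0.00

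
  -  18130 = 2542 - 20672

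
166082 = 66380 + 99702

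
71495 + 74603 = 146098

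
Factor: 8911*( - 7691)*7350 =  - 503728582350 = -2^1 * 3^1*5^2*7^3* 19^1*67^1*7691^1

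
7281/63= 809/7 = 115.57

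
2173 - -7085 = 9258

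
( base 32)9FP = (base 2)10010111111001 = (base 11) 7338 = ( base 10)9721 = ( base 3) 111100001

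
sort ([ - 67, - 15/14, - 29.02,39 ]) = [ - 67, - 29.02, - 15/14, 39] 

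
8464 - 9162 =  - 698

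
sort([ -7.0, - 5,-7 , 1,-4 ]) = [ - 7.0, - 7, - 5, - 4, 1 ] 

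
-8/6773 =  - 1  +  6765/6773= - 0.00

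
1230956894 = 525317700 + 705639194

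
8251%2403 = 1042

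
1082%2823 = 1082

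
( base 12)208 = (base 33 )8W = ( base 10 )296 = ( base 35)8G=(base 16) 128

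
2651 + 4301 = 6952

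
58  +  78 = 136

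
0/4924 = 0 = 0.00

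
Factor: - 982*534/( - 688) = 131097/172 = 2^( - 2 )*3^1 * 43^( - 1 )*89^1*491^1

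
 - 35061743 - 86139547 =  - 121201290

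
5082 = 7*726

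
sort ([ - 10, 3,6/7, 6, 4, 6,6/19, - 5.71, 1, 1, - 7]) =[ - 10, - 7  ,-5.71,6/19,6/7,1, 1,  3,4,  6, 6] 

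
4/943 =4/943 = 0.00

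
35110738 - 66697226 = - 31586488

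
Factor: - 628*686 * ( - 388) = 167153504 = 2^5*7^3* 97^1* 157^1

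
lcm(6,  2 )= 6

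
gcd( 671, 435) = 1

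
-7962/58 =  - 138 + 21/29 = - 137.28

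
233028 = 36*6473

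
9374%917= 204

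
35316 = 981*36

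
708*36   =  25488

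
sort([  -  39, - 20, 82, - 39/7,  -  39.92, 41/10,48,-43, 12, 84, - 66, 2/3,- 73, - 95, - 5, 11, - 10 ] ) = [ - 95,-73, - 66,  -  43,-39.92, - 39, - 20, -10,-39/7, - 5,  2/3, 41/10, 11,12,48,82, 84 ]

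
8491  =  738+7753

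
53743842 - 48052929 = 5690913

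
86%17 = 1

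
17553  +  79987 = 97540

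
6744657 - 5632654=1112003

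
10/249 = 10/249 = 0.04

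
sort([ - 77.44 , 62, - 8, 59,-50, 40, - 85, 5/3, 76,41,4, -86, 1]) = [ - 86, - 85, - 77.44, - 50, - 8,1,5/3, 4, 40, 41, 59,62,  76 ] 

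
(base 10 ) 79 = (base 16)4f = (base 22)3d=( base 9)87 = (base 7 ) 142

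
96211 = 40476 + 55735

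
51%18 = 15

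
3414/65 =3414/65 =52.52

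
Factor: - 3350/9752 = - 2^( - 2)*5^2*23^( - 1)*53^( - 1)*67^1 = - 1675/4876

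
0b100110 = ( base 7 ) 53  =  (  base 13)2C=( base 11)35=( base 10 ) 38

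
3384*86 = 291024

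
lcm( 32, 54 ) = 864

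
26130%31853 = 26130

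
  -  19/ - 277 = 19/277 = 0.07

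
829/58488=829/58488 = 0.01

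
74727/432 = 8303/48 = 172.98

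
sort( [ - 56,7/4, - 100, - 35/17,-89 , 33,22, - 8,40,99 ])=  [ - 100,-89, - 56, - 8, - 35/17, 7/4,22 , 33, 40, 99 ] 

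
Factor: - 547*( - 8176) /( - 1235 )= - 4472272/1235  =  - 2^4*5^( - 1)*7^1 * 13^(  -  1)*19^( - 1 )*73^1*547^1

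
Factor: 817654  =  2^1*227^1*1801^1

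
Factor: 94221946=2^1*7^1*13^1*461^1*1123^1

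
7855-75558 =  - 67703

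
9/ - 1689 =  - 3/563=- 0.01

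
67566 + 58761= 126327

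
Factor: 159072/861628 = 39768/215407=2^3*3^1*17^(  -  1)*1657^1*12671^(-1)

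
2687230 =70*38389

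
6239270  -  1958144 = 4281126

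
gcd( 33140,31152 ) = 4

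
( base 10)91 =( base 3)10101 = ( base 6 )231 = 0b1011011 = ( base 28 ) 37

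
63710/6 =31855/3=10618.33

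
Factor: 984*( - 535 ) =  - 2^3 *3^1 * 5^1*41^1  *107^1 = - 526440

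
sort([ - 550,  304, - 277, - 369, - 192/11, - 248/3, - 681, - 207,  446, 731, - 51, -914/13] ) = [ - 681, - 550, - 369, - 277, - 207, - 248/3, - 914/13, - 51, - 192/11, 304, 446,731]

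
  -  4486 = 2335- 6821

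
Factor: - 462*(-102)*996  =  2^4*3^3 * 7^1*11^1*17^1 *83^1 = 46935504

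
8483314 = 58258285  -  49774971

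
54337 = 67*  811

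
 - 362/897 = -1 + 535/897 = - 0.40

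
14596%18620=14596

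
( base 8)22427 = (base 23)HLJ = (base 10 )9495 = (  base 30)agf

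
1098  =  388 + 710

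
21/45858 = 7/15286 =0.00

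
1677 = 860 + 817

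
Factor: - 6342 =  - 2^1*3^1* 7^1* 151^1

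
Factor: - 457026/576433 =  - 2^1*3^1*11^( - 1 )*13^(-1 )*19^2*29^( - 1)  *139^( - 1 )*211^1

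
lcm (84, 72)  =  504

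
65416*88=5756608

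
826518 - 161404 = 665114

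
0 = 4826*0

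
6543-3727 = 2816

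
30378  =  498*61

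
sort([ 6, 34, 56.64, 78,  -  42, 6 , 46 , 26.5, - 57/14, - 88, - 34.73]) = [ - 88, - 42 , - 34.73  , - 57/14, 6  ,  6,  26.5, 34,46, 56.64, 78]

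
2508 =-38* ( - 66 ) 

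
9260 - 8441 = 819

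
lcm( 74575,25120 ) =2386400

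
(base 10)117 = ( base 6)313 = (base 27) 49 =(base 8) 165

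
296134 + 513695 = 809829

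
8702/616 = 14+39/308 = 14.13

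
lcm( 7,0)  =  0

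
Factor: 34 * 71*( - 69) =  - 2^1*3^1*17^1 *23^1 * 71^1 = -166566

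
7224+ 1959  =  9183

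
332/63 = 5 + 17/63 = 5.27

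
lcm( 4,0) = 0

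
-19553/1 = - 19553 = -19553.00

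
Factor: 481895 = 5^1*31^1 * 3109^1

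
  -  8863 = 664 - 9527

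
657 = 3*219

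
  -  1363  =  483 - 1846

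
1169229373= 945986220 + 223243153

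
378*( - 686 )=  - 259308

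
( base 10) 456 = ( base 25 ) I6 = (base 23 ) JJ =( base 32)e8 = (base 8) 710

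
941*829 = 780089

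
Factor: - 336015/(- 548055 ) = 393/641 = 3^1*131^1*641^ (  -  1 )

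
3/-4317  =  -1+1438/1439 = - 0.00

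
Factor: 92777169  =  3^1 * 30925723^1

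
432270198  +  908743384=1341013582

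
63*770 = 48510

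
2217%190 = 127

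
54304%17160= 2824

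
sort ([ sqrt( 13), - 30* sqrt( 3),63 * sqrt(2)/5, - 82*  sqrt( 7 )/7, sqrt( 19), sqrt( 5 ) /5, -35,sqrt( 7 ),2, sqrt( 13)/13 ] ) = [-30*sqrt ( 3 ), - 35, - 82*sqrt(7)/7, sqrt( 13)/13,sqrt(5 ) /5, 2,sqrt (7), sqrt (13),  sqrt( 19), 63 *sqrt( 2)/5]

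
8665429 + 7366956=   16032385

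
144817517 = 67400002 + 77417515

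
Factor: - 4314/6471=-2^1*3^( - 1)  =  - 2/3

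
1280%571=138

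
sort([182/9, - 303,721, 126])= [-303, 182/9, 126,721]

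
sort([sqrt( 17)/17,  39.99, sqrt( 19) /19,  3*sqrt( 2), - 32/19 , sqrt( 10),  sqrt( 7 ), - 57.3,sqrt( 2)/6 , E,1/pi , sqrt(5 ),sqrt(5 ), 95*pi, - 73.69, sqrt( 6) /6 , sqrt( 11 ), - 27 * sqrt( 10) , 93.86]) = [ - 27*sqrt (10), - 73.69,-57.3, - 32/19,  sqrt( 19) /19, sqrt( 2 )/6 , sqrt( 17)/17,1/pi,sqrt( 6)/6,sqrt( 5 ), sqrt( 5), sqrt(7),E , sqrt(10),sqrt(11 ), 3*sqrt( 2), 39.99, 93.86, 95*pi]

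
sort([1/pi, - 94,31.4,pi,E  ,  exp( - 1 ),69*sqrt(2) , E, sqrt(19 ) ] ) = [ - 94,1/pi, exp ( - 1),  E,  E, pi,  sqrt(19),31.4,69*sqrt ( 2)]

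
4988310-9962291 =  - 4973981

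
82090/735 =16418/147 = 111.69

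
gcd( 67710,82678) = 2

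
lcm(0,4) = 0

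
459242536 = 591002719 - 131760183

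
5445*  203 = 1105335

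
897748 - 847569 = 50179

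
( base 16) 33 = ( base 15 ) 36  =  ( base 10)51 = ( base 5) 201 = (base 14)39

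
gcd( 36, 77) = 1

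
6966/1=6966  =  6966.00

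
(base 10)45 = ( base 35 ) 1a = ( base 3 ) 1200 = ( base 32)1d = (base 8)55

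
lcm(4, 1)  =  4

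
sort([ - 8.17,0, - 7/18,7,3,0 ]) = [  -  8.17,-7/18,0,0,3  ,  7] 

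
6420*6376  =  40933920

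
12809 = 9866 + 2943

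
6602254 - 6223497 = 378757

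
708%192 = 132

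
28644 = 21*1364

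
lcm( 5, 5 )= 5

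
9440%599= 455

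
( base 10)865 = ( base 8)1541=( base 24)1c1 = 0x361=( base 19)27a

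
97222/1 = 97222 = 97222.00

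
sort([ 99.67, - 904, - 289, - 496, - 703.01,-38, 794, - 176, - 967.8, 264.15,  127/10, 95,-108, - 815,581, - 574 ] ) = [ - 967.8, - 904, - 815, - 703.01, - 574, - 496,-289, - 176, - 108, -38, 127/10,95,99.67, 264.15, 581,794 ]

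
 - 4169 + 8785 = 4616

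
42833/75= 42833/75 =571.11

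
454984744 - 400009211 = 54975533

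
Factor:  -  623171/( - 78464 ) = 2^ ( - 7 ) * 613^ ( -1)*623171^1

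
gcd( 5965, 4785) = 5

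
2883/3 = 961 = 961.00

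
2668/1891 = 2668/1891 = 1.41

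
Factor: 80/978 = 40/489=2^3*3^(-1 )*5^1 * 163^ ( - 1)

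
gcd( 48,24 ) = 24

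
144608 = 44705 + 99903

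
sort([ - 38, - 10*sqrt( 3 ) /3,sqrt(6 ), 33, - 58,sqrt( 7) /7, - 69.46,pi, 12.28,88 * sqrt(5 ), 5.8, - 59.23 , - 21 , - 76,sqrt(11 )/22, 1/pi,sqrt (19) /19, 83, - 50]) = [ - 76, - 69.46,-59.23, - 58, - 50, - 38, - 21, - 10*sqrt (3) /3, sqrt( 11) /22, sqrt( 19 ) /19,1/pi, sqrt( 7 )/7,sqrt( 6 ),pi,5.8,12.28, 33 , 83, 88*sqrt(5 )]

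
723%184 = 171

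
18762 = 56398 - 37636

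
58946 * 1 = 58946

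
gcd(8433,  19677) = 2811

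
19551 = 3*6517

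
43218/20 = 21609/10 = 2160.90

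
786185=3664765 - 2878580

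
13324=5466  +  7858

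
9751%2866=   1153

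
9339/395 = 9339/395 = 23.64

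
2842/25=2842/25=113.68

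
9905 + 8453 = 18358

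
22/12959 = 22/12959 = 0.00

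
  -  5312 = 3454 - 8766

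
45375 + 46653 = 92028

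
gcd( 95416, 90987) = 1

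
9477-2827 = 6650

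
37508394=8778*4273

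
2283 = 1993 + 290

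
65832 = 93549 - 27717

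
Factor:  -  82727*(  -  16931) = 1400650837= 16931^1*82727^1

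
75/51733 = 75/51733  =  0.00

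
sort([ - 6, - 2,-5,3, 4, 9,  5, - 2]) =[  -  6, - 5,  -  2, - 2,  3, 4,5, 9 ] 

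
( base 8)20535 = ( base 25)dgg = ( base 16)215d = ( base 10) 8541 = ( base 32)8AT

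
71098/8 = 8887 + 1/4 = 8887.25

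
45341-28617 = 16724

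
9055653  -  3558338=5497315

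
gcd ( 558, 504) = 18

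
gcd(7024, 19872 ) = 16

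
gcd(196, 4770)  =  2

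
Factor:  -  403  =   - 13^1*31^1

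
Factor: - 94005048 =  - 2^3*3^1*23^1*170299^1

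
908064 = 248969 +659095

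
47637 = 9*5293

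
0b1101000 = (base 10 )104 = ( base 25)44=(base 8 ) 150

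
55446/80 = 27723/40 = 693.08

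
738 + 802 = 1540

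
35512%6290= 4062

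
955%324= 307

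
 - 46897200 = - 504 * 93050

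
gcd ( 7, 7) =7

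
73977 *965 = 71387805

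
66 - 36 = 30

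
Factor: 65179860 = 2^2*3^1*5^1 * 1086331^1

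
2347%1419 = 928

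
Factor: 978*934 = 913452 = 2^2*3^1*163^1*467^1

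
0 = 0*959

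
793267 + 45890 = 839157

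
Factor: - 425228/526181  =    -  2^2*71^( - 1 )*7411^( -1)*106307^1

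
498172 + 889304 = 1387476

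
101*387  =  39087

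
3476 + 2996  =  6472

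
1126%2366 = 1126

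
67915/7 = 67915/7 = 9702.14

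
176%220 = 176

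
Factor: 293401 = 181^1 *1621^1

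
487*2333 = 1136171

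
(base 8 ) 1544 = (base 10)868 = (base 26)17A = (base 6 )4004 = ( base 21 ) 1K7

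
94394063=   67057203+27336860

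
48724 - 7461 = 41263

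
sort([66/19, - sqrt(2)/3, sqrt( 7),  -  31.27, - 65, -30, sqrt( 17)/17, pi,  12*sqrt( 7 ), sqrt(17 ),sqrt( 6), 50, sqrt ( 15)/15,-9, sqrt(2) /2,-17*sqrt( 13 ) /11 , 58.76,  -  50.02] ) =[ - 65, - 50.02,-31.27,-30, - 9, - 17 * sqrt( 13 ) /11, - sqrt(2 )/3, sqrt ( 17 )/17, sqrt(  15)/15,sqrt(2)/2,sqrt(6) , sqrt(7),pi, 66/19, sqrt (17), 12*sqrt( 7), 50 , 58.76] 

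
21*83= 1743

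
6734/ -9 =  - 6734/9= - 748.22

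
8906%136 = 66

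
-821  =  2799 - 3620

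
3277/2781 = 3277/2781 = 1.18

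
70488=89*792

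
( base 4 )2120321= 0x2639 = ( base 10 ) 9785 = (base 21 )113K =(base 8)23071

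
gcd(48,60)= 12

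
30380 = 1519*20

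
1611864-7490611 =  - 5878747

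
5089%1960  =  1169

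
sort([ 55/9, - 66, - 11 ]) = [ - 66, - 11,55/9]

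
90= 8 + 82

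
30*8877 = 266310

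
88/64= 11/8= 1.38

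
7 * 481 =3367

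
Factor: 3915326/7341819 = 2^1*3^ ( - 1 )*421^ (- 1)*5813^ ( - 1 )*1957663^1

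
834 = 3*278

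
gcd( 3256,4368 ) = 8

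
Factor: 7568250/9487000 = 30273/37948 = 2^( -2)*3^1 * 53^ (-1)*179^( - 1)* 10091^1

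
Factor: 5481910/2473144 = 2^( - 2 )*5^1*7^1*23^ (-1)  *  71^1*1103^1 * 13441^(  -  1 ) = 2740955/1236572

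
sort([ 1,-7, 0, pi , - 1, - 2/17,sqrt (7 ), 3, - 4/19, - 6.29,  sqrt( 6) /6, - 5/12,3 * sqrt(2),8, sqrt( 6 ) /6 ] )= [ - 7, - 6.29, -1, - 5/12, - 4/19, - 2/17,0,  sqrt(6) /6 , sqrt( 6 )/6, 1, sqrt (7 ),3,pi,  3*sqrt (2), 8 ] 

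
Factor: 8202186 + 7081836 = 2^1*3^1*13^2*15073^1 = 15284022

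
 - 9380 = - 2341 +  - 7039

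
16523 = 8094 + 8429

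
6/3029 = 6/3029 = 0.00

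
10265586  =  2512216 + 7753370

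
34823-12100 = 22723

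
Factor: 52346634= 2^1 * 3^1 * 19^1*459181^1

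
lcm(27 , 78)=702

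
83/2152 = 83/2152 = 0.04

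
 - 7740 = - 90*86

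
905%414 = 77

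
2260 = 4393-2133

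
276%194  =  82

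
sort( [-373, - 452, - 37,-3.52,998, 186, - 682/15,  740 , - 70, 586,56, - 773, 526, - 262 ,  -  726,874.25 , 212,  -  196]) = [ - 773, - 726, - 452,- 373, - 262,  -  196 , - 70,-682/15, - 37, - 3.52,56,186 , 212, 526,586,740,874.25, 998]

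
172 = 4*43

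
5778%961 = 12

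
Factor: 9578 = 2^1*4789^1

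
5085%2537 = 11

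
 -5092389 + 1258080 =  - 3834309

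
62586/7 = 8940 + 6/7 = 8940.86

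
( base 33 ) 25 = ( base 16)47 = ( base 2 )1000111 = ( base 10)71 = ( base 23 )32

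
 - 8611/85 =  - 8611/85=- 101.31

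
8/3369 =8/3369 =0.00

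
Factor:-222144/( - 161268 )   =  208/151 = 2^4*13^1*151^ ( - 1) 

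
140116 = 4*35029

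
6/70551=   2/23517=   0.00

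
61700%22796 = 16108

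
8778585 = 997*8805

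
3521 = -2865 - - 6386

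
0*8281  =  0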